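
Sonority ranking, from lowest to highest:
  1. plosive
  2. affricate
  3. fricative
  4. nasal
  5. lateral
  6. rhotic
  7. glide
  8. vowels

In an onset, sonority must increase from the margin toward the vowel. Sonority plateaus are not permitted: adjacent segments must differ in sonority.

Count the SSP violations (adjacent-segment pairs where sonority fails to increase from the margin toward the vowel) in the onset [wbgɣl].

2

/w/: glide = 7.
/b/: plosive = 1.
/g/: plosive = 1.
/ɣ/: fricative = 3.
/l/: lateral = 5.
/w/→/b/: 7→1 (does not rise) — violation.
/b/→/g/: 1→1 (plateau) — violation.
/g/→/ɣ/: 1→3 (rises) — ok.
/ɣ/→/l/: 3→5 (rises) — ok.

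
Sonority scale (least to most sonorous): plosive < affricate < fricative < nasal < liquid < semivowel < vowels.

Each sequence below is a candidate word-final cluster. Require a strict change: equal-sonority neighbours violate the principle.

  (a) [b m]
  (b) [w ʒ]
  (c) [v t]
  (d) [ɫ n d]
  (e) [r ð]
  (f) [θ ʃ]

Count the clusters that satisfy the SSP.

4

(a) 1-4 → violates
(b) 6-3 → obeys
(c) 3-1 → obeys
(d) 5-4-1 → obeys
(e) 5-3 → obeys
(f) 3-3 → violates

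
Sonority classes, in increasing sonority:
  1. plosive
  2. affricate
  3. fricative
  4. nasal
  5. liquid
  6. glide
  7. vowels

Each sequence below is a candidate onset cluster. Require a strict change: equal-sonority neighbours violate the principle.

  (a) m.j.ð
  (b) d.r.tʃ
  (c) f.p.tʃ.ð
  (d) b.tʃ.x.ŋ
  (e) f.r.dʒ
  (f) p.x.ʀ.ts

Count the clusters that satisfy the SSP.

(a) sonority 4-6-3: ill-formed.
(b) sonority 1-5-2: ill-formed.
(c) sonority 3-1-2-3: ill-formed.
(d) sonority 1-2-3-4: well-formed.
(e) sonority 3-5-2: ill-formed.
(f) sonority 1-3-5-2: ill-formed.

1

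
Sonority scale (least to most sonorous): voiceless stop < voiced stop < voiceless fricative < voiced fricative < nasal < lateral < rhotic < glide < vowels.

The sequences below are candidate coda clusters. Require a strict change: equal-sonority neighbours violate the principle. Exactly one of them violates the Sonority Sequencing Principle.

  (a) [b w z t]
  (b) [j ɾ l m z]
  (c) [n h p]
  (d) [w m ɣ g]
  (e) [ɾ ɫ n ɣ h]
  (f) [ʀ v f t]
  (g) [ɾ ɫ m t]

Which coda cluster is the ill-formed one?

a

(a) 2-8-4-1 → violates
(b) 8-7-6-5-4 → obeys
(c) 5-3-1 → obeys
(d) 8-5-4-2 → obeys
(e) 7-6-5-4-3 → obeys
(f) 7-4-3-1 → obeys
(g) 7-6-5-1 → obeys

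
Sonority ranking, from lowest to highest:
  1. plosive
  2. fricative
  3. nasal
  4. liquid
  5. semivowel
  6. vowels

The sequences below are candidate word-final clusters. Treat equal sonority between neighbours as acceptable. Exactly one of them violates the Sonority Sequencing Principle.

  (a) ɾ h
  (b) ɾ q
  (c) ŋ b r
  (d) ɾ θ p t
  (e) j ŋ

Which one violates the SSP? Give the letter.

c

(a) sonority 4-2: well-formed.
(b) sonority 4-1: well-formed.
(c) sonority 3-1-4: ill-formed.
(d) sonority 4-2-1-1: well-formed.
(e) sonority 5-3: well-formed.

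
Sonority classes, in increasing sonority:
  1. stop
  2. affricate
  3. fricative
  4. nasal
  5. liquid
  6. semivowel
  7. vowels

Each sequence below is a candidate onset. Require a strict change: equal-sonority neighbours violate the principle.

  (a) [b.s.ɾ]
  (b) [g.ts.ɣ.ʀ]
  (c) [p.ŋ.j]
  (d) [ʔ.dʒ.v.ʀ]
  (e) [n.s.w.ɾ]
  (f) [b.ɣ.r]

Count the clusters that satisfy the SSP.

5

(a) sonority 1-3-5: well-formed.
(b) sonority 1-2-3-5: well-formed.
(c) sonority 1-4-6: well-formed.
(d) sonority 1-2-3-5: well-formed.
(e) sonority 4-3-6-5: ill-formed.
(f) sonority 1-3-5: well-formed.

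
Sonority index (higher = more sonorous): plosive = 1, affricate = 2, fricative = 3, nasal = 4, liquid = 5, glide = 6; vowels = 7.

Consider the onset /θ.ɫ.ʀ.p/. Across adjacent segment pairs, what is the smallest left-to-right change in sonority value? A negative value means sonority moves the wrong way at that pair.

-4

/θ/ — fricative, sonority 3.
/ɫ/ — liquid, sonority 5.
/ʀ/ — liquid, sonority 5.
/p/ — plosive, sonority 1.
/θ/→/ɫ/: change +2.
/ɫ/→/ʀ/: change +0.
/ʀ/→/p/: change -4.
Minimum = -4.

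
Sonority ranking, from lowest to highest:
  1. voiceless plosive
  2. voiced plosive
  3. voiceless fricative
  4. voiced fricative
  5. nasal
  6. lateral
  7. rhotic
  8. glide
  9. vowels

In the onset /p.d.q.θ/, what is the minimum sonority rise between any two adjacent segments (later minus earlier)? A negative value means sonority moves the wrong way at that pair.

-1

/p/: voiceless plosive = 1.
/d/: voiced plosive = 2.
/q/: voiceless plosive = 1.
/θ/: voiceless fricative = 3.
/p/→/d/: change +1.
/d/→/q/: change -1.
/q/→/θ/: change +2.
Minimum = -1.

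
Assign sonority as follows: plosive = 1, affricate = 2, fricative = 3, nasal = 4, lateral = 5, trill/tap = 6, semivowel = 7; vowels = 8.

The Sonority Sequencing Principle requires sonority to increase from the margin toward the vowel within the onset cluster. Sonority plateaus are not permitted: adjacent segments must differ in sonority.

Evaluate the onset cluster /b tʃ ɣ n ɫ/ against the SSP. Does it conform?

yes

/b/: plosive = 1.
/tʃ/: affricate = 2.
/ɣ/: fricative = 3.
/n/: nasal = 4.
/ɫ/: lateral = 5.
The profile 1-2-3-4-5 strictly rises, so the onset cluster satisfies the SSP.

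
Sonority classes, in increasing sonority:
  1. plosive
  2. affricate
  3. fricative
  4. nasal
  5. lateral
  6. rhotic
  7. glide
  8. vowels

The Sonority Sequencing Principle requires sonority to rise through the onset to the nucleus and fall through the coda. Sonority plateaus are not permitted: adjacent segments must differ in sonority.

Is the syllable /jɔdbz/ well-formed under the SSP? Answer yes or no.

no

Onset: /j/ is a glide (sonority 7); then the nucleus /ɔ/ (sonority 8).
Onset profile 7-8 — rises to the nucleus.
Coda: /d/ is a plosive (sonority 1), /b/ is a plosive (sonority 1), /z/ is a fricative (sonority 3).
Coda profile 8-1-1-3 — does not strictly fall throughout.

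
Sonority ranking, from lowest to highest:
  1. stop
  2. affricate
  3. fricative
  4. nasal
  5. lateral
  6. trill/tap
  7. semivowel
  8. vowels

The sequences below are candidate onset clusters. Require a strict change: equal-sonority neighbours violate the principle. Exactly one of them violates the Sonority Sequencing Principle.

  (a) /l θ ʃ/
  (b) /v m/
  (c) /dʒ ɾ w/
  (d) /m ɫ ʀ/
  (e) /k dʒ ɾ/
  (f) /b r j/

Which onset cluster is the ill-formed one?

(a) 5-3-3 → violates
(b) 3-4 → obeys
(c) 2-6-7 → obeys
(d) 4-5-6 → obeys
(e) 1-2-6 → obeys
(f) 1-6-7 → obeys

a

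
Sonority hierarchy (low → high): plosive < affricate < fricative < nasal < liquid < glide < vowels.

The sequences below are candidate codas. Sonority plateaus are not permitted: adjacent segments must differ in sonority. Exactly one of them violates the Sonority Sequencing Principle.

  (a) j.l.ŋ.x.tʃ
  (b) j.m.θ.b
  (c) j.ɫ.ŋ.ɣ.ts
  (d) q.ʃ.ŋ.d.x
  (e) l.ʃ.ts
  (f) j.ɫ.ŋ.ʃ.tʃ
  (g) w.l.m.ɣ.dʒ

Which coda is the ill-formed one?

d

(a) sonority 6-5-4-3-2: well-formed.
(b) sonority 6-4-3-1: well-formed.
(c) sonority 6-5-4-3-2: well-formed.
(d) sonority 1-3-4-1-3: ill-formed.
(e) sonority 5-3-2: well-formed.
(f) sonority 6-5-4-3-2: well-formed.
(g) sonority 6-5-4-3-2: well-formed.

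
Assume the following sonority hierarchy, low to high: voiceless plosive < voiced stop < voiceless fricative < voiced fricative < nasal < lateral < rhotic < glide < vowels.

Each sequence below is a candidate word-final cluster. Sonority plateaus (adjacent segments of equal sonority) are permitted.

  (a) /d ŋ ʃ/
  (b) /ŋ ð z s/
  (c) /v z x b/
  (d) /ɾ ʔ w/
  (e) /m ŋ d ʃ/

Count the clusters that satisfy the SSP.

(a) /d ŋ ʃ/: profile 2-5-3 — violates.
(b) /ŋ ð z s/: profile 5-4-4-3 — obeys.
(c) /v z x b/: profile 4-4-3-2 — obeys.
(d) /ɾ ʔ w/: profile 7-1-8 — violates.
(e) /m ŋ d ʃ/: profile 5-5-2-3 — violates.

2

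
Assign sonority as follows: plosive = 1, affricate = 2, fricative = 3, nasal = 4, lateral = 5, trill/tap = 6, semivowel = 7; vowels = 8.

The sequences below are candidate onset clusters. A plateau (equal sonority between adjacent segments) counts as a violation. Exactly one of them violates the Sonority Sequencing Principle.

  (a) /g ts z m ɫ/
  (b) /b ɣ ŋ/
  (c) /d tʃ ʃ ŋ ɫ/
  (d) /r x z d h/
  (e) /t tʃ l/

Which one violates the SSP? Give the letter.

d

(a) sonority 1-2-3-4-5: well-formed.
(b) sonority 1-3-4: well-formed.
(c) sonority 1-2-3-4-5: well-formed.
(d) sonority 6-3-3-1-3: ill-formed.
(e) sonority 1-2-5: well-formed.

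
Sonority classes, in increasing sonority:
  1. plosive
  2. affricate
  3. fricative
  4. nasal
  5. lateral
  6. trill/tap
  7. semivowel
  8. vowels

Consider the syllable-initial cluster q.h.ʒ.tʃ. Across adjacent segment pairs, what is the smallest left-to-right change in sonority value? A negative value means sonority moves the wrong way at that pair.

-1

/q/ is a plosive (sonority 1).
/h/ is a fricative (sonority 3).
/ʒ/ is a fricative (sonority 3).
/tʃ/ is an affricate (sonority 2).
/q/→/h/: change +2.
/h/→/ʒ/: change +0.
/ʒ/→/tʃ/: change -1.
Minimum = -1.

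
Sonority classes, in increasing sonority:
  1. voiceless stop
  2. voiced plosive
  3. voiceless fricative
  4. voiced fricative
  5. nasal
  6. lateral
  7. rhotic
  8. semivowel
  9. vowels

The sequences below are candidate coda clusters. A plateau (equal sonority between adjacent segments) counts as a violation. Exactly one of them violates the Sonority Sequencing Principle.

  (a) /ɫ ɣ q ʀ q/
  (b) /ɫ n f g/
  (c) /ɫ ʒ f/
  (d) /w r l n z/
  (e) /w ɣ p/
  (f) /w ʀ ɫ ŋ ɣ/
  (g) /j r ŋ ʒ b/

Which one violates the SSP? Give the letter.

(a) /ɫ ɣ q ʀ q/: profile 6-4-1-7-1 — violates.
(b) /ɫ n f g/: profile 6-5-3-2 — obeys.
(c) /ɫ ʒ f/: profile 6-4-3 — obeys.
(d) /w r l n z/: profile 8-7-6-5-4 — obeys.
(e) /w ɣ p/: profile 8-4-1 — obeys.
(f) /w ʀ ɫ ŋ ɣ/: profile 8-7-6-5-4 — obeys.
(g) /j r ŋ ʒ b/: profile 8-7-5-4-2 — obeys.

a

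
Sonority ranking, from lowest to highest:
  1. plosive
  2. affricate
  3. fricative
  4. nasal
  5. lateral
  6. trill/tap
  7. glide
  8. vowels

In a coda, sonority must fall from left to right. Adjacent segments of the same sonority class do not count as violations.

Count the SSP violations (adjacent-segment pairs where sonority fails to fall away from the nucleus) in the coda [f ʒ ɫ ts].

/f/ — fricative, sonority 3.
/ʒ/ — fricative, sonority 3.
/ɫ/ — lateral, sonority 5.
/ts/ — affricate, sonority 2.
/f/→/ʒ/: 3→3 (plateau, allowed) — ok.
/ʒ/→/ɫ/: 3→5 (does not fall) — violation.
/ɫ/→/ts/: 5→2 (falls) — ok.

1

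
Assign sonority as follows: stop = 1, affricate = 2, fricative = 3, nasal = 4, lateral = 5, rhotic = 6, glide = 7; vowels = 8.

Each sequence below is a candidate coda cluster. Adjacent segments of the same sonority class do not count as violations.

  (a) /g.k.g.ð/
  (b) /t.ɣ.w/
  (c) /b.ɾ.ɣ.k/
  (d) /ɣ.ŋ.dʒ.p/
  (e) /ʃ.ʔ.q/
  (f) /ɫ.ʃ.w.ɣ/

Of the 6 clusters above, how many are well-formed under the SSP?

1

(a) sonority 1-1-1-3: ill-formed.
(b) sonority 1-3-7: ill-formed.
(c) sonority 1-6-3-1: ill-formed.
(d) sonority 3-4-2-1: ill-formed.
(e) sonority 3-1-1: well-formed.
(f) sonority 5-3-7-3: ill-formed.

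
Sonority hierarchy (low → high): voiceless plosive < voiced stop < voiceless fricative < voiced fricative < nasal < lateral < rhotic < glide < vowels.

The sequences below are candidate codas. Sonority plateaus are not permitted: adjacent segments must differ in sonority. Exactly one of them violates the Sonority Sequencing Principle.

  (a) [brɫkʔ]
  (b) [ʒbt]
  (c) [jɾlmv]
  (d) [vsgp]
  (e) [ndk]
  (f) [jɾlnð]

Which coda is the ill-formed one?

(a) sonority 2-7-6-1-1: ill-formed.
(b) sonority 4-2-1: well-formed.
(c) sonority 8-7-6-5-4: well-formed.
(d) sonority 4-3-2-1: well-formed.
(e) sonority 5-2-1: well-formed.
(f) sonority 8-7-6-5-4: well-formed.

a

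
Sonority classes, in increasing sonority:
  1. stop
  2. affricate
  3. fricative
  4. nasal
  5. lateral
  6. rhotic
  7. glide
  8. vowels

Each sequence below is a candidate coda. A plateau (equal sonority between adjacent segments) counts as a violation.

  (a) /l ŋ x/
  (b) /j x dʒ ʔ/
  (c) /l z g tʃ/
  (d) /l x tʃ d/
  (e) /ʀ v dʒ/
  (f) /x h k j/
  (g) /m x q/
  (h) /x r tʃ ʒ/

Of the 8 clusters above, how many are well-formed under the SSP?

5

(a) /l ŋ x/: profile 5-4-3 — obeys.
(b) /j x dʒ ʔ/: profile 7-3-2-1 — obeys.
(c) /l z g tʃ/: profile 5-3-1-2 — violates.
(d) /l x tʃ d/: profile 5-3-2-1 — obeys.
(e) /ʀ v dʒ/: profile 6-3-2 — obeys.
(f) /x h k j/: profile 3-3-1-7 — violates.
(g) /m x q/: profile 4-3-1 — obeys.
(h) /x r tʃ ʒ/: profile 3-6-2-3 — violates.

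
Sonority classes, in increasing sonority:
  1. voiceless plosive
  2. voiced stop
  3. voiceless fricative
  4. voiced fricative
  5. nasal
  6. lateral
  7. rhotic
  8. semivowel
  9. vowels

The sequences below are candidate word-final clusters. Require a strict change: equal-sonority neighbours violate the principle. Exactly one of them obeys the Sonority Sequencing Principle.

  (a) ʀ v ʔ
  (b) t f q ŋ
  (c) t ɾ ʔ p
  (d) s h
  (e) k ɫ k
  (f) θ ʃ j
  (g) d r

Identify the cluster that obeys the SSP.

(a) ʀ v ʔ: profile 7-4-1 — obeys.
(b) t f q ŋ: profile 1-3-1-5 — violates.
(c) t ɾ ʔ p: profile 1-7-1-1 — violates.
(d) s h: profile 3-3 — violates.
(e) k ɫ k: profile 1-6-1 — violates.
(f) θ ʃ j: profile 3-3-8 — violates.
(g) d r: profile 2-7 — violates.

a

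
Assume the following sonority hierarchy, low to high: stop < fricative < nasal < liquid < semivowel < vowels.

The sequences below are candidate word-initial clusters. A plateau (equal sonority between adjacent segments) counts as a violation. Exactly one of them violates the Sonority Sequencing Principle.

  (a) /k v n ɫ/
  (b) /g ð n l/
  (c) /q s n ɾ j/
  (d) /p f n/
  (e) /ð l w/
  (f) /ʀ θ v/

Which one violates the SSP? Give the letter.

f

(a) 1-2-3-4 → obeys
(b) 1-2-3-4 → obeys
(c) 1-2-3-4-5 → obeys
(d) 1-2-3 → obeys
(e) 2-4-5 → obeys
(f) 4-2-2 → violates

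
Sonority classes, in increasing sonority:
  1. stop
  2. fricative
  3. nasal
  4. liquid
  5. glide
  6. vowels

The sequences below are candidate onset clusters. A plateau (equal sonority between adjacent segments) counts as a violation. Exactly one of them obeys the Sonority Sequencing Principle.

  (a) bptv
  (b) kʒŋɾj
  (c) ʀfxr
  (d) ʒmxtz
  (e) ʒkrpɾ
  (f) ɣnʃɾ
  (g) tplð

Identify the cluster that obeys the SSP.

(a) 1-1-1-2 → violates
(b) 1-2-3-4-5 → obeys
(c) 4-2-2-4 → violates
(d) 2-3-2-1-2 → violates
(e) 2-1-4-1-4 → violates
(f) 2-3-2-4 → violates
(g) 1-1-4-2 → violates

b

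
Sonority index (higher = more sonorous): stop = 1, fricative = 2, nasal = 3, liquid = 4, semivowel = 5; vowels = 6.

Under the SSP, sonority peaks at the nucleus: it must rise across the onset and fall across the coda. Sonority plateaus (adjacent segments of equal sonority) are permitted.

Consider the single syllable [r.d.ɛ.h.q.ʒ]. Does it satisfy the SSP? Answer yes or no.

no

Onset: /r/ is a liquid (sonority 4), /d/ is a stop (sonority 1); then the nucleus /ɛ/ (sonority 6).
Onset profile 4-1-6 — does not rise throughout.
Coda: /h/ is a fricative (sonority 2), /q/ is a stop (sonority 1), /ʒ/ is a fricative (sonority 2).
Coda profile 6-2-1-2 — does not fall throughout.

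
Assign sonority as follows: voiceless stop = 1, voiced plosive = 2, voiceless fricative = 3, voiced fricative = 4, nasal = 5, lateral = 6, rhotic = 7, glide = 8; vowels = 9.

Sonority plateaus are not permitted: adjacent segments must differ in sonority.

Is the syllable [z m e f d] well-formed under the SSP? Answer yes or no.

yes

Onset: /z/ is a voiced fricative (sonority 4), /m/ is a nasal (sonority 5); then the nucleus /e/ (sonority 9).
Onset profile 4-5-9 — rises to the nucleus.
Coda: /f/ is a voiceless fricative (sonority 3), /d/ is a voiced plosive (sonority 2).
Coda profile 9-3-2 — falls from the nucleus.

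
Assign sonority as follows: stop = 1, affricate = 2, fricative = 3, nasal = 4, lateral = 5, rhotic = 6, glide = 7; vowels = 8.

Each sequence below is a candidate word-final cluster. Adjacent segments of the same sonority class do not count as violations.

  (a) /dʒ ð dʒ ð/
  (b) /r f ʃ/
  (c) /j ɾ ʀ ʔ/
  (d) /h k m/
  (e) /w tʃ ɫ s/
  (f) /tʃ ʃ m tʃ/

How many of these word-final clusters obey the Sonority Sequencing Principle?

(a) 2-3-2-3 → violates
(b) 6-3-3 → obeys
(c) 7-6-6-1 → obeys
(d) 3-1-4 → violates
(e) 7-2-5-3 → violates
(f) 2-3-4-2 → violates

2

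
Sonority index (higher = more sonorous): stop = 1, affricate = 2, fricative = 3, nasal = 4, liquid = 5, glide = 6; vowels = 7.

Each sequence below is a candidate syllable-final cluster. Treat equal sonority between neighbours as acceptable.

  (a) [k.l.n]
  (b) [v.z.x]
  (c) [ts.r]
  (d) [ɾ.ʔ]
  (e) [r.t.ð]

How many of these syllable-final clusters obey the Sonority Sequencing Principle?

2

(a) [k.l.n]: profile 1-5-4 — violates.
(b) [v.z.x]: profile 3-3-3 — obeys.
(c) [ts.r]: profile 2-5 — violates.
(d) [ɾ.ʔ]: profile 5-1 — obeys.
(e) [r.t.ð]: profile 5-1-3 — violates.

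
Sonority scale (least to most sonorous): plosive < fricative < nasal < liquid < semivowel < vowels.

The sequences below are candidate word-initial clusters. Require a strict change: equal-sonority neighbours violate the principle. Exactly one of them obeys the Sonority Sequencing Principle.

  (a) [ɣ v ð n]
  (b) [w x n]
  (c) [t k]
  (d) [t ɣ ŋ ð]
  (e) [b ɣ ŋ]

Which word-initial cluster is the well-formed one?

(a) 2-2-2-3 → violates
(b) 5-2-3 → violates
(c) 1-1 → violates
(d) 1-2-3-2 → violates
(e) 1-2-3 → obeys

e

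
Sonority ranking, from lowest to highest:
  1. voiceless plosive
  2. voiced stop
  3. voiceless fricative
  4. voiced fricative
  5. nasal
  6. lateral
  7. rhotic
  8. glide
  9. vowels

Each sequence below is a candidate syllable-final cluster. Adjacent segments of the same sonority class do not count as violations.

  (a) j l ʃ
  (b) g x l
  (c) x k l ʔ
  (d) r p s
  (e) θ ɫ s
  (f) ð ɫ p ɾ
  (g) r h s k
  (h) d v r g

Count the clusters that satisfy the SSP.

(a) sonority 8-6-3: well-formed.
(b) sonority 2-3-6: ill-formed.
(c) sonority 3-1-6-1: ill-formed.
(d) sonority 7-1-3: ill-formed.
(e) sonority 3-6-3: ill-formed.
(f) sonority 4-6-1-7: ill-formed.
(g) sonority 7-3-3-1: well-formed.
(h) sonority 2-4-7-2: ill-formed.

2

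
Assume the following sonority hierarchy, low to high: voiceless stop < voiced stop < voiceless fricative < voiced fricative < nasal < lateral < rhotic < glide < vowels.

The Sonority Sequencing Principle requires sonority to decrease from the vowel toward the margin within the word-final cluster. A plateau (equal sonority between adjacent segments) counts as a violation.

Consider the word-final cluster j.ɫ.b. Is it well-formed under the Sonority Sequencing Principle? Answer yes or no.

/j/ — glide, sonority 8.
/ɫ/ — lateral, sonority 6.
/b/ — voiced stop, sonority 2.
The profile 8-6-2 strictly falls, so the word-final cluster satisfies the SSP.

yes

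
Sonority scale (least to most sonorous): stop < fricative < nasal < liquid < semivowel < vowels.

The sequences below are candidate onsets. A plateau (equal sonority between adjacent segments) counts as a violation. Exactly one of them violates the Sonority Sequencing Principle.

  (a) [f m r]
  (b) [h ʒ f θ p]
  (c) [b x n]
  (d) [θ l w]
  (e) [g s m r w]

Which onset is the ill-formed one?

(a) 2-3-4 → obeys
(b) 2-2-2-2-1 → violates
(c) 1-2-3 → obeys
(d) 2-4-5 → obeys
(e) 1-2-3-4-5 → obeys

b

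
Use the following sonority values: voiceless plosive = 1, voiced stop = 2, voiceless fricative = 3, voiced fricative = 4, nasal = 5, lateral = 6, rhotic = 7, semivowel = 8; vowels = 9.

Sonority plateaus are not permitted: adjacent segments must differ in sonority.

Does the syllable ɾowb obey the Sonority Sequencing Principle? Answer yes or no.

Onset: /ɾ/ is a rhotic (sonority 7); then the nucleus /o/ (sonority 9).
Onset profile 7-9 — rises to the nucleus.
Coda: /w/ is a semivowel (sonority 8), /b/ is a voiced stop (sonority 2).
Coda profile 9-8-2 — falls from the nucleus.

yes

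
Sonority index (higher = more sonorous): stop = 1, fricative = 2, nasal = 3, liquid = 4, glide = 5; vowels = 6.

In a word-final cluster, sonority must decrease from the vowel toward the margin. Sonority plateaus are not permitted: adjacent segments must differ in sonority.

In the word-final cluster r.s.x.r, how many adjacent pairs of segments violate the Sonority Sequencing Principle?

2

/r/: liquid = 4.
/s/: fricative = 2.
/x/: fricative = 2.
/r/: liquid = 4.
/r/→/s/: 4→2 (falls) — ok.
/s/→/x/: 2→2 (plateau) — violation.
/x/→/r/: 2→4 (does not fall) — violation.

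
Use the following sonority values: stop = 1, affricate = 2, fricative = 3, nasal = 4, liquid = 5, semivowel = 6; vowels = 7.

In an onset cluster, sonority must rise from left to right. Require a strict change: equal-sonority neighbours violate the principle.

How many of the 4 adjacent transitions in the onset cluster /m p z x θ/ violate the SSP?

3

/m/ is a nasal (sonority 4).
/p/ is a stop (sonority 1).
/z/ is a fricative (sonority 3).
/x/ is a fricative (sonority 3).
/θ/ is a fricative (sonority 3).
/m/→/p/: 4→1 (does not rise) — violation.
/p/→/z/: 1→3 (rises) — ok.
/z/→/x/: 3→3 (plateau) — violation.
/x/→/θ/: 3→3 (plateau) — violation.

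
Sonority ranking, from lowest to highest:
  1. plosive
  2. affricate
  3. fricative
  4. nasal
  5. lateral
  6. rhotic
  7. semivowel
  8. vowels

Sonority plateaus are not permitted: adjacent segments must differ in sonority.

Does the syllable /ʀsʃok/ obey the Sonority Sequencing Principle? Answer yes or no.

no

Onset: /ʀ/ is a rhotic (sonority 6), /s/ is a fricative (sonority 3), /ʃ/ is a fricative (sonority 3); then the nucleus /o/ (sonority 8).
Onset profile 6-3-3-8 — does not strictly rise throughout.
Coda: /k/ is a plosive (sonority 1).
Coda profile 8-1 — falls from the nucleus.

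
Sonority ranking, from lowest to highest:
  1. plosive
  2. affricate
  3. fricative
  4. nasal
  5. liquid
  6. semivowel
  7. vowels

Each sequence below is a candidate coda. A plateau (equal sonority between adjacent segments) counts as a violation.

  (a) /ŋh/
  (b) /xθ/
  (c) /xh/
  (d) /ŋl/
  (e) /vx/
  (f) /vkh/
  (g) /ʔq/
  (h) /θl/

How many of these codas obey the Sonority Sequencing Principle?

1

(a) sonority 4-3: well-formed.
(b) sonority 3-3: ill-formed.
(c) sonority 3-3: ill-formed.
(d) sonority 4-5: ill-formed.
(e) sonority 3-3: ill-formed.
(f) sonority 3-1-3: ill-formed.
(g) sonority 1-1: ill-formed.
(h) sonority 3-5: ill-formed.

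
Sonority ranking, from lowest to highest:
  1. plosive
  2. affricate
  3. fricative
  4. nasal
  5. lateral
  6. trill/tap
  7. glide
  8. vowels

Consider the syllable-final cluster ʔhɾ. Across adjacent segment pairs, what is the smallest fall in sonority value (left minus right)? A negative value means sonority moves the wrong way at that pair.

-3

/ʔ/: plosive = 1.
/h/: fricative = 3.
/ɾ/: trill/tap = 6.
/ʔ/→/h/: change -2.
/h/→/ɾ/: change -3.
Minimum = -3.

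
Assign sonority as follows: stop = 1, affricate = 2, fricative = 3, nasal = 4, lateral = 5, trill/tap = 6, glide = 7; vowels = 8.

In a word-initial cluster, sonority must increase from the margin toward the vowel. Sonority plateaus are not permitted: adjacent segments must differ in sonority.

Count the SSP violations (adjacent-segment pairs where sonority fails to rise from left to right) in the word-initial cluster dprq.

/d/: stop = 1.
/p/: stop = 1.
/r/: trill/tap = 6.
/q/: stop = 1.
/d/→/p/: 1→1 (plateau) — violation.
/p/→/r/: 1→6 (rises) — ok.
/r/→/q/: 6→1 (does not rise) — violation.

2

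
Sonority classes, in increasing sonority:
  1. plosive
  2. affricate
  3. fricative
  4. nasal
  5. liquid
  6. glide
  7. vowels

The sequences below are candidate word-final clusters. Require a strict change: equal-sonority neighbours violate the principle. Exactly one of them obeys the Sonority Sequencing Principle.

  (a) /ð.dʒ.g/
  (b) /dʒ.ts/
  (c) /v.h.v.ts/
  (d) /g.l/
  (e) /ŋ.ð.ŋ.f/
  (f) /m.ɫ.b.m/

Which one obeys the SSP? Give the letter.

(a) sonority 3-2-1: well-formed.
(b) sonority 2-2: ill-formed.
(c) sonority 3-3-3-2: ill-formed.
(d) sonority 1-5: ill-formed.
(e) sonority 4-3-4-3: ill-formed.
(f) sonority 4-5-1-4: ill-formed.

a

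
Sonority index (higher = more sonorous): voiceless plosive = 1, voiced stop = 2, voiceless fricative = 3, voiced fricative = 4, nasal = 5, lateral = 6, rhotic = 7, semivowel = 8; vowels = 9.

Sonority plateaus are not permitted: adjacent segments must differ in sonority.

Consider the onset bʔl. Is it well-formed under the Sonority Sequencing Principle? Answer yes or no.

no

/b/ — voiced stop, sonority 2.
/ʔ/ — voiceless plosive, sonority 1.
/l/ — lateral, sonority 6.
The profile is 2-1-6. Between /b/ (2) and /ʔ/ (1) sonority does not rise, so the cluster violates the SSP.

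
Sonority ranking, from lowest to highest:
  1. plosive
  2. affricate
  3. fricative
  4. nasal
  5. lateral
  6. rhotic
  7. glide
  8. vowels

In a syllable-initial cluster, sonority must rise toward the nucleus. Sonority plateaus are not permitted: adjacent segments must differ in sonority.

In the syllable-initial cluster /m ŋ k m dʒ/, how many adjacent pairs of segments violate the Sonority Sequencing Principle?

/m/: nasal = 4.
/ŋ/: nasal = 4.
/k/: plosive = 1.
/m/: nasal = 4.
/dʒ/: affricate = 2.
/m/→/ŋ/: 4→4 (plateau) — violation.
/ŋ/→/k/: 4→1 (does not rise) — violation.
/k/→/m/: 1→4 (rises) — ok.
/m/→/dʒ/: 4→2 (does not rise) — violation.

3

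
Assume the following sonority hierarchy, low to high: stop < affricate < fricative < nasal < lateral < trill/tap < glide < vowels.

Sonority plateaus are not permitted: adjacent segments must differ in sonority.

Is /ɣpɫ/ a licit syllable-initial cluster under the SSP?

no

/ɣ/ — fricative, sonority 3.
/p/ — stop, sonority 1.
/ɫ/ — lateral, sonority 5.
The profile is 3-1-5. Between /ɣ/ (3) and /p/ (1) sonority does not rise, so the cluster violates the SSP.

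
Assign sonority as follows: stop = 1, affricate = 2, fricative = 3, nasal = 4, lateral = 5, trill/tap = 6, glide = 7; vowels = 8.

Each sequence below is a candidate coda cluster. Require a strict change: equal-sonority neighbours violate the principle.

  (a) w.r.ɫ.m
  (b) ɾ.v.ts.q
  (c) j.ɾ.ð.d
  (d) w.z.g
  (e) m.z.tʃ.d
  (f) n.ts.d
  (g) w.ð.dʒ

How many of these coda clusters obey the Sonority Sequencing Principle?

(a) 7-6-5-4 → obeys
(b) 6-3-2-1 → obeys
(c) 7-6-3-1 → obeys
(d) 7-3-1 → obeys
(e) 4-3-2-1 → obeys
(f) 4-2-1 → obeys
(g) 7-3-2 → obeys

7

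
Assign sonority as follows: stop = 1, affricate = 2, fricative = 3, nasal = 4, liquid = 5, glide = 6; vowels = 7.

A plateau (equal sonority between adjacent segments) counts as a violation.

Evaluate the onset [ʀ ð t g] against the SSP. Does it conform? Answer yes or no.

/ʀ/: liquid = 5.
/ð/: fricative = 3.
/t/: stop = 1.
/g/: stop = 1.
The profile is 5-3-1-1. Between /ʀ/ (5) and /ð/ (3) sonority does not rise, so the cluster violates the SSP.

no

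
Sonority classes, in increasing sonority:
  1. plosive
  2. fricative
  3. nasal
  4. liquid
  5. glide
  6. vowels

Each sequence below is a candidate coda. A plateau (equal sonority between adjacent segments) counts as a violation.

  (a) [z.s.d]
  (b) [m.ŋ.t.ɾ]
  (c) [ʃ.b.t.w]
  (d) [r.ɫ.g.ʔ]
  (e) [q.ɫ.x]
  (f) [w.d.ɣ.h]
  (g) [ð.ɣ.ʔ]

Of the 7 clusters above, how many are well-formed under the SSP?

(a) [z.s.d]: profile 2-2-1 — violates.
(b) [m.ŋ.t.ɾ]: profile 3-3-1-4 — violates.
(c) [ʃ.b.t.w]: profile 2-1-1-5 — violates.
(d) [r.ɫ.g.ʔ]: profile 4-4-1-1 — violates.
(e) [q.ɫ.x]: profile 1-4-2 — violates.
(f) [w.d.ɣ.h]: profile 5-1-2-2 — violates.
(g) [ð.ɣ.ʔ]: profile 2-2-1 — violates.

0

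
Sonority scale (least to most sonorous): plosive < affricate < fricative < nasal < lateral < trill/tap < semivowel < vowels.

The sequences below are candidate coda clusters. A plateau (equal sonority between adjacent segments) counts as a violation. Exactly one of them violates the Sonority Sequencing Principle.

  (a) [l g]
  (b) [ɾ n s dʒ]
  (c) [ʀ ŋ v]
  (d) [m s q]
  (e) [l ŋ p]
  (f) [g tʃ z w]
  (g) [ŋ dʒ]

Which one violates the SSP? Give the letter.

(a) sonority 5-1: well-formed.
(b) sonority 6-4-3-2: well-formed.
(c) sonority 6-4-3: well-formed.
(d) sonority 4-3-1: well-formed.
(e) sonority 5-4-1: well-formed.
(f) sonority 1-2-3-7: ill-formed.
(g) sonority 4-2: well-formed.

f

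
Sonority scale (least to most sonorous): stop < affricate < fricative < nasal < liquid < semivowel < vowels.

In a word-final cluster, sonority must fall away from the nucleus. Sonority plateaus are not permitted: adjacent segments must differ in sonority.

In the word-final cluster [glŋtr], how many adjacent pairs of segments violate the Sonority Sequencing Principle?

/g/: stop = 1.
/l/: liquid = 5.
/ŋ/: nasal = 4.
/t/: stop = 1.
/r/: liquid = 5.
/g/→/l/: 1→5 (does not fall) — violation.
/l/→/ŋ/: 5→4 (falls) — ok.
/ŋ/→/t/: 4→1 (falls) — ok.
/t/→/r/: 1→5 (does not fall) — violation.

2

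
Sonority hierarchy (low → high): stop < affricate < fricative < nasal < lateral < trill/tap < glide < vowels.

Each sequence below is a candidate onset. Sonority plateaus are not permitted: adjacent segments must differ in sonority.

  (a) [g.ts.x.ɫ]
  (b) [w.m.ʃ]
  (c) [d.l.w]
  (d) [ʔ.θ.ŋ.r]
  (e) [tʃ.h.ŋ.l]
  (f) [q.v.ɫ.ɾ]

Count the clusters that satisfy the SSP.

5

(a) [g.ts.x.ɫ]: profile 1-2-3-5 — obeys.
(b) [w.m.ʃ]: profile 7-4-3 — violates.
(c) [d.l.w]: profile 1-5-7 — obeys.
(d) [ʔ.θ.ŋ.r]: profile 1-3-4-6 — obeys.
(e) [tʃ.h.ŋ.l]: profile 2-3-4-5 — obeys.
(f) [q.v.ɫ.ɾ]: profile 1-3-5-6 — obeys.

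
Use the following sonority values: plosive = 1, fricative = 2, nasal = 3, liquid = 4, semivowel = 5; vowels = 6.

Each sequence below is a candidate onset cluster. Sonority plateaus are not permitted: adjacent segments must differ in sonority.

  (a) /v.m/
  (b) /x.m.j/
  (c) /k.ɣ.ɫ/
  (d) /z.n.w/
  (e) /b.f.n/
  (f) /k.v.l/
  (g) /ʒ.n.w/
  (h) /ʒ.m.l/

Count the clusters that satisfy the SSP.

8

(a) /v.m/: profile 2-3 — obeys.
(b) /x.m.j/: profile 2-3-5 — obeys.
(c) /k.ɣ.ɫ/: profile 1-2-4 — obeys.
(d) /z.n.w/: profile 2-3-5 — obeys.
(e) /b.f.n/: profile 1-2-3 — obeys.
(f) /k.v.l/: profile 1-2-4 — obeys.
(g) /ʒ.n.w/: profile 2-3-5 — obeys.
(h) /ʒ.m.l/: profile 2-3-4 — obeys.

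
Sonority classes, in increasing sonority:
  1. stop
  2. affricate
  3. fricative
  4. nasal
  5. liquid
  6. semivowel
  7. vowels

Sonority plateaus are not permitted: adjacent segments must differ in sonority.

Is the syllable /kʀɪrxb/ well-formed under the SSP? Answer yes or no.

yes

Onset: /k/ is a stop (sonority 1), /ʀ/ is a liquid (sonority 5); then the nucleus /ɪ/ (sonority 7).
Onset profile 1-5-7 — rises to the nucleus.
Coda: /r/ is a liquid (sonority 5), /x/ is a fricative (sonority 3), /b/ is a stop (sonority 1).
Coda profile 7-5-3-1 — falls from the nucleus.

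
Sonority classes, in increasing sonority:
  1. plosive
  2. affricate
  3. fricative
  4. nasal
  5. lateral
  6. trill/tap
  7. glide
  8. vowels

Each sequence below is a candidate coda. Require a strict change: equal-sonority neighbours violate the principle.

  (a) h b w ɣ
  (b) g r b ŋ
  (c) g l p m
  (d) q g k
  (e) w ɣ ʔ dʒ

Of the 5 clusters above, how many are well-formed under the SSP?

0

(a) 3-1-7-3 → violates
(b) 1-6-1-4 → violates
(c) 1-5-1-4 → violates
(d) 1-1-1 → violates
(e) 7-3-1-2 → violates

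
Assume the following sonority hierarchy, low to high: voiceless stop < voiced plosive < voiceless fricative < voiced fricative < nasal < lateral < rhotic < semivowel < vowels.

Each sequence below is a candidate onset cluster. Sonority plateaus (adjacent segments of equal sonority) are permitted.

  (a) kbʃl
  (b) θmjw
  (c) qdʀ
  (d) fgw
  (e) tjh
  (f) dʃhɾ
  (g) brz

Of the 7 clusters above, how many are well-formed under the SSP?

(a) sonority 1-2-3-6: well-formed.
(b) sonority 3-5-8-8: well-formed.
(c) sonority 1-2-7: well-formed.
(d) sonority 3-2-8: ill-formed.
(e) sonority 1-8-3: ill-formed.
(f) sonority 2-3-3-7: well-formed.
(g) sonority 2-7-4: ill-formed.

4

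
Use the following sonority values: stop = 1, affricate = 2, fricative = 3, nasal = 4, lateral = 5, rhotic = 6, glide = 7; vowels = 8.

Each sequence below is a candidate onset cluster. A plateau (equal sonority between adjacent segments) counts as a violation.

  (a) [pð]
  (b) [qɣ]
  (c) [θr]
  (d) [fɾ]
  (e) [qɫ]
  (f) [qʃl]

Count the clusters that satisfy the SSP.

6

(a) sonority 1-3: well-formed.
(b) sonority 1-3: well-formed.
(c) sonority 3-6: well-formed.
(d) sonority 3-6: well-formed.
(e) sonority 1-5: well-formed.
(f) sonority 1-3-5: well-formed.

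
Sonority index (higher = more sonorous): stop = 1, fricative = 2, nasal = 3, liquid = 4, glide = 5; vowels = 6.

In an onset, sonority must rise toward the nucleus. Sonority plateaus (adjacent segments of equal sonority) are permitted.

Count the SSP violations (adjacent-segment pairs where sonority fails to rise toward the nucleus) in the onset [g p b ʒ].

0

/g/ — stop, sonority 1.
/p/ — stop, sonority 1.
/b/ — stop, sonority 1.
/ʒ/ — fricative, sonority 2.
/g/→/p/: 1→1 (plateau, allowed) — ok.
/p/→/b/: 1→1 (plateau, allowed) — ok.
/b/→/ʒ/: 1→2 (rises) — ok.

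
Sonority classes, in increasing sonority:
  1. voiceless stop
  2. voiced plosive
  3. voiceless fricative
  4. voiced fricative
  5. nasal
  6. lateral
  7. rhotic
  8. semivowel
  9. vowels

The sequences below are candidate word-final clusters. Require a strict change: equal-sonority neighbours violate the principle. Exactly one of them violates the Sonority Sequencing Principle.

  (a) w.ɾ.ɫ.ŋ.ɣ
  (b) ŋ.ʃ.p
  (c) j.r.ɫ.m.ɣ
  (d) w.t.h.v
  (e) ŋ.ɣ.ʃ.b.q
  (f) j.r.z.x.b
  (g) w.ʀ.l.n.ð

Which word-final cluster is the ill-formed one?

d

(a) 8-7-6-5-4 → obeys
(b) 5-3-1 → obeys
(c) 8-7-6-5-4 → obeys
(d) 8-1-3-4 → violates
(e) 5-4-3-2-1 → obeys
(f) 8-7-4-3-2 → obeys
(g) 8-7-6-5-4 → obeys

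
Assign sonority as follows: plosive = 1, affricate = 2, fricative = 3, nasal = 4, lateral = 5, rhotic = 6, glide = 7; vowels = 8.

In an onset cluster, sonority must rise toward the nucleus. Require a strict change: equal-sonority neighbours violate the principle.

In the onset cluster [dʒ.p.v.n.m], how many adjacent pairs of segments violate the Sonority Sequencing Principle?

2

/dʒ/ is an affricate (sonority 2).
/p/ is a plosive (sonority 1).
/v/ is a fricative (sonority 3).
/n/ is a nasal (sonority 4).
/m/ is a nasal (sonority 4).
/dʒ/→/p/: 2→1 (does not rise) — violation.
/p/→/v/: 1→3 (rises) — ok.
/v/→/n/: 3→4 (rises) — ok.
/n/→/m/: 4→4 (plateau) — violation.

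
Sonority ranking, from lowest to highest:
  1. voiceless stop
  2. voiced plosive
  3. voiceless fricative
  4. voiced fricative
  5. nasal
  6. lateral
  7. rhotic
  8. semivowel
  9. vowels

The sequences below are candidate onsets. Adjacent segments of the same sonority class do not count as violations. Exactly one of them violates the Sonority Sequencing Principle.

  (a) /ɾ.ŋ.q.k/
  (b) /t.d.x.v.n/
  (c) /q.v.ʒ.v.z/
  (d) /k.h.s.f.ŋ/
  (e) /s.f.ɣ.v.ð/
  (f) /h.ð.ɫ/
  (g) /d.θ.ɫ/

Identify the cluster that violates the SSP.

(a) 7-5-1-1 → violates
(b) 1-2-3-4-5 → obeys
(c) 1-4-4-4-4 → obeys
(d) 1-3-3-3-5 → obeys
(e) 3-3-4-4-4 → obeys
(f) 3-4-6 → obeys
(g) 2-3-6 → obeys

a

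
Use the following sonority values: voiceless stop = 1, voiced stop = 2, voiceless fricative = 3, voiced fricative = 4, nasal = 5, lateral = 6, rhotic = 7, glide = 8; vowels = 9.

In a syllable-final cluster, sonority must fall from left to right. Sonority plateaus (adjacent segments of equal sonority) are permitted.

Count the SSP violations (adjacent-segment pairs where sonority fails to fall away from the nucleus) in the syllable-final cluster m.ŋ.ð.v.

0

/m/ is a nasal (sonority 5).
/ŋ/ is a nasal (sonority 5).
/ð/ is a voiced fricative (sonority 4).
/v/ is a voiced fricative (sonority 4).
/m/→/ŋ/: 5→5 (plateau, allowed) — ok.
/ŋ/→/ð/: 5→4 (falls) — ok.
/ð/→/v/: 4→4 (plateau, allowed) — ok.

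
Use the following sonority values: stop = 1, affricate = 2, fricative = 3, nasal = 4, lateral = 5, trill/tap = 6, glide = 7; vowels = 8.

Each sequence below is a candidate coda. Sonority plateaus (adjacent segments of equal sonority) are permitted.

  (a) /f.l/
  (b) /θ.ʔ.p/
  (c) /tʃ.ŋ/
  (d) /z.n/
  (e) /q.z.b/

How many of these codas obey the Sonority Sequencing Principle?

1

(a) /f.l/: profile 3-5 — violates.
(b) /θ.ʔ.p/: profile 3-1-1 — obeys.
(c) /tʃ.ŋ/: profile 2-4 — violates.
(d) /z.n/: profile 3-4 — violates.
(e) /q.z.b/: profile 1-3-1 — violates.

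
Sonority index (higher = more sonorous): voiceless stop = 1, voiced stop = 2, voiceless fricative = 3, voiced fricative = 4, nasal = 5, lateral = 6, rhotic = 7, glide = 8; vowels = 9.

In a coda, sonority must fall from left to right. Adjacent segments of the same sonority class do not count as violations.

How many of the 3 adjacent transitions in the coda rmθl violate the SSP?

1

/r/ — rhotic, sonority 7.
/m/ — nasal, sonority 5.
/θ/ — voiceless fricative, sonority 3.
/l/ — lateral, sonority 6.
/r/→/m/: 7→5 (falls) — ok.
/m/→/θ/: 5→3 (falls) — ok.
/θ/→/l/: 3→6 (does not fall) — violation.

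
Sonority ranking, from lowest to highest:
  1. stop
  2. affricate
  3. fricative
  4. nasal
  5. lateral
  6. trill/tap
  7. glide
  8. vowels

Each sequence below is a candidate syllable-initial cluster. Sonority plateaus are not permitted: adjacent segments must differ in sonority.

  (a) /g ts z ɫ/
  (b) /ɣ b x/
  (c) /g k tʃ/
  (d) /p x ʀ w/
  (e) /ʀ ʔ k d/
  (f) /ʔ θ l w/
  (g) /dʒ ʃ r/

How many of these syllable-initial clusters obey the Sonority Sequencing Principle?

4

(a) 1-2-3-5 → obeys
(b) 3-1-3 → violates
(c) 1-1-2 → violates
(d) 1-3-6-7 → obeys
(e) 6-1-1-1 → violates
(f) 1-3-5-7 → obeys
(g) 2-3-6 → obeys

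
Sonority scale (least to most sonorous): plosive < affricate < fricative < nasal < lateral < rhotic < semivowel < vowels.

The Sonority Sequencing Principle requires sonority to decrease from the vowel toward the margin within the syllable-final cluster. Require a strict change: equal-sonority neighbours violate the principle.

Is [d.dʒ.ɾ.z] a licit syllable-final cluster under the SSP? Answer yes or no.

no

/d/ — plosive, sonority 1.
/dʒ/ — affricate, sonority 2.
/ɾ/ — rhotic, sonority 6.
/z/ — fricative, sonority 3.
The profile is 1-2-6-3. Between /d/ (1) and /dʒ/ (2) sonority does not fall, so the cluster violates the SSP.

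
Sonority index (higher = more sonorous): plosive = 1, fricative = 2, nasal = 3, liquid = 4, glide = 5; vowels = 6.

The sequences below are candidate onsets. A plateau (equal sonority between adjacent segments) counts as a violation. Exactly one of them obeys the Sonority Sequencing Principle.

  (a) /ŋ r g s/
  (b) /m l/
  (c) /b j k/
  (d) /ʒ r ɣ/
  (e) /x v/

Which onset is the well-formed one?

b

(a) /ŋ r g s/: profile 3-4-1-2 — violates.
(b) /m l/: profile 3-4 — obeys.
(c) /b j k/: profile 1-5-1 — violates.
(d) /ʒ r ɣ/: profile 2-4-2 — violates.
(e) /x v/: profile 2-2 — violates.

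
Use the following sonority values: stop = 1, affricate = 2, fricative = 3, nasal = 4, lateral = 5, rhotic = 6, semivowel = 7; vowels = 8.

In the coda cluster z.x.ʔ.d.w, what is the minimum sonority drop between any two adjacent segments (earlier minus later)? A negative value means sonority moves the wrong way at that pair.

-6

/z/: fricative = 3.
/x/: fricative = 3.
/ʔ/: stop = 1.
/d/: stop = 1.
/w/: semivowel = 7.
/z/→/x/: change +0.
/x/→/ʔ/: change +2.
/ʔ/→/d/: change +0.
/d/→/w/: change -6.
Minimum = -6.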